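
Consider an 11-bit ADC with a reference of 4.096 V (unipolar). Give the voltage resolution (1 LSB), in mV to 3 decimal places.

Full-scale span = 4.096 V.
LSB = 4.096 / 2^11 = 4.096 / 2048 = 0.002 V = 2.000 mV.

2.000 mV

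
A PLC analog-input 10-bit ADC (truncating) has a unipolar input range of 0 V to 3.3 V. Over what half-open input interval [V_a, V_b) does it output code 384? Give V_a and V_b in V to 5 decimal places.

LSB = 3.3/2^10 = 3.223 mV.
V_a = V_low + 384·LSB = 1.2375 V; V_b = V_low + 385·LSB = 1.24072 V.

[1.23750 V, 1.24072 V)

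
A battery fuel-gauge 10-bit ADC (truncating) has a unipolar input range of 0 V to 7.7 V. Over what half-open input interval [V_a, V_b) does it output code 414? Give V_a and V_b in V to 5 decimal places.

[3.11309 V, 3.12061 V)

LSB = 7.7/2^10 = 7.520 mV.
V_a = V_low + 414·LSB = 3.11309 V; V_b = V_low + 415·LSB = 3.12061 V.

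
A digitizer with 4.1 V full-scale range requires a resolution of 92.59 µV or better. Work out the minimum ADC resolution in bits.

Number of steps required ≥ 4.1 V / 92.59 µV = 44281.24.
Need 2^N ≥ 44281.24; 2^15 = 32768, 2^16 = 65536.
Minimum N = 16.

16 bits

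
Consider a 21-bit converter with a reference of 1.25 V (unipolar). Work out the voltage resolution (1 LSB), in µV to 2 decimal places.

Full-scale span = 1.25 V.
LSB = 1.25 / 2^21 = 1.25 / 2097152 = 5.96046e-07 V = 0.60 µV.

0.60 µV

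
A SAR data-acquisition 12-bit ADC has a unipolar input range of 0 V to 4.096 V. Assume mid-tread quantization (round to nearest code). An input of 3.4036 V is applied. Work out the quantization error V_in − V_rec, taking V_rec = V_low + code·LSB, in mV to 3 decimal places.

Step size: 4.096 V ÷ 2^12 = 1.000 mV.
Scaled input = 3403.6000 LSBs, so code = 3404.
Reconstructed: 3.404 V.
V_in − V_rec = -0.0004 V = -0.400 mV.

-0.400 mV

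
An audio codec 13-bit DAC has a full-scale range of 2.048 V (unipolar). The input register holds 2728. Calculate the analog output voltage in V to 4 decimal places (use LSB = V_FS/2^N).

LSB = 2.048 V / 2^13 = 250.00 µV.
V_out = 0 + 2728 × 0.00025 V = 0.682 V.

0.6820 V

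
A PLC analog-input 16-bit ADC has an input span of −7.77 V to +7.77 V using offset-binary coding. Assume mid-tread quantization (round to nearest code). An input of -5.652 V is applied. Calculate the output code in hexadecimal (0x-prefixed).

code 0x22E4 (decimal 8932)

LSB = 15.54 V / 65536 = 237.12 µV.
Input sits at 8932.127 steps above V_low.
Round → code 8932.
In hexadecimal (0x-prefixed): 0x22E4.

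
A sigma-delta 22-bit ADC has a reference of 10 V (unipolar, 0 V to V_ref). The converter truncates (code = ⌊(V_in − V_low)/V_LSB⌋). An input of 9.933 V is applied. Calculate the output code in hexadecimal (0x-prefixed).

code 0x3F923A (decimal 4166202)

Full-scale span = 10 V; LSB = 10/2^22 = 2.38 µV.
(V_in − V_low)/LSB = (9.933 − 0) / 2.38419e-06 = 4166202.163.
⌊·⌋(4166202.163) = 4166202.
In hexadecimal (0x-prefixed): 0x3F923A.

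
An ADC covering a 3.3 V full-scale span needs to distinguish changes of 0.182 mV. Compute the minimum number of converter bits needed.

15 bits

Number of steps required ≥ 3.3 V / 0.182 mV = 18131.87.
Need 2^N ≥ 18131.87; 2^14 = 16384, 2^15 = 32768.
Minimum N = 15.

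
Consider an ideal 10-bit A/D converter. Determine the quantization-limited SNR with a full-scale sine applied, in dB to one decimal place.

62.0 dB

SNR ≈ 6.02·N + 1.76 dB = 6.02·10 + 1.76 = 61.96 dB.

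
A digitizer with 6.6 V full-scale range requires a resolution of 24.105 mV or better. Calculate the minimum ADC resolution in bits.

Number of steps required ≥ 6.6 V / 24.105 mV = 273.80.
Need 2^N ≥ 273.80; 2^8 = 256, 2^9 = 512.
Minimum N = 9.

9 bits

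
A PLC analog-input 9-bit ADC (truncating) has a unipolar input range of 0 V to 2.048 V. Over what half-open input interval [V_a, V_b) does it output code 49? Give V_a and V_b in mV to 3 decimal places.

[196.000 mV, 200.000 mV)

LSB = 2.048/2^9 = 4.000 mV.
V_a = V_low + 49·LSB = 0.196 V; V_b = V_low + 50·LSB = 0.2 V.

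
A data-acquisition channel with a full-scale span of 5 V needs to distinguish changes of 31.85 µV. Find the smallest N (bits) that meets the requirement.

18 bits

Number of steps required ≥ 5 V / 31.85 µV = 156985.87.
Need 2^N ≥ 156985.87; 2^17 = 131072, 2^18 = 262144.
Minimum N = 18.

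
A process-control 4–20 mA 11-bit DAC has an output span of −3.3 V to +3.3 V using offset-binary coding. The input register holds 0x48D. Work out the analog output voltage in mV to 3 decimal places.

LSB = 6.6 V / 2^11 = 3.223 mV.
Code 0x48D = 1165 decimal.
V_out = (−3.3) + 1165 × 0.00322266 V = 0.454395 V.
= 454.395 mV.

454.395 mV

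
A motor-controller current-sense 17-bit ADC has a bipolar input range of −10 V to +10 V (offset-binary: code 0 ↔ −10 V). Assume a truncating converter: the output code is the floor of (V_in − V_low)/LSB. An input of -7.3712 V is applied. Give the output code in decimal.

code 17228

Full-scale span = 20 V; LSB = 20/2^17 = 152.59 µV.
(-7.3712 − (−10)) / 0.000152588 = 17228.104 LSBs.
Floor → code 17228.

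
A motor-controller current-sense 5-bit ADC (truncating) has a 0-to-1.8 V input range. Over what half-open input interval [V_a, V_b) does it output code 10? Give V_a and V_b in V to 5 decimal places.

[0.56250 V, 0.61875 V)

LSB = 1.8/2^5 = 56.250 mV.
V_a = V_low + 10·LSB = 0.5625 V; V_b = V_low + 11·LSB = 0.61875 V.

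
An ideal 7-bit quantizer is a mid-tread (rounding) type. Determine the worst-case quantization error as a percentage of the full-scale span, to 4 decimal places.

Rounding → worst-case error = ½ LSB = V_FS/2^8, so 100/256 = 0.390625 % of full scale.

0.3906 %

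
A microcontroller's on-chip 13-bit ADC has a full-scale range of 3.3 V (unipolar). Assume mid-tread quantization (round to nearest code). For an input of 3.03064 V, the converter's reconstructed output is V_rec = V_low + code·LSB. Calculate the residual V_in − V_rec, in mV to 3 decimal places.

LSB = 3.3/2^13 = 402.83 µV.
Scaled input = 7523.3342 LSBs, so code = 7523.
V_rec = 0 + 7523·0.000402832 = 3.0305054 V.
Error = 3.03064 − 3.0305054 = 0.000134629 V = 0.135 mV.

0.135 mV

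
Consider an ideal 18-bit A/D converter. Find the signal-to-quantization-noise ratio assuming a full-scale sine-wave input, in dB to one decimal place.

SNR ≈ 6.02·N + 1.76 dB = 6.02·18 + 1.76 = 110.12 dB.

110.1 dB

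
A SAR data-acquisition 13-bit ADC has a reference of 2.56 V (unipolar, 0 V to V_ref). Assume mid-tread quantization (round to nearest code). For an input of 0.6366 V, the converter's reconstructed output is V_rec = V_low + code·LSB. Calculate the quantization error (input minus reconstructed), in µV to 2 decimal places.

37.50 µV

LSB = 2.56/2^13 = 312.50 µV.
(0.6366 − 0)/0.0003125 = 2037.1200; round gives code 2037.
Code 2037 maps back to 0 + 2037×0.0003125 V = 0.6365625 V.
Difference: 3.75e-05 V → 37.50 µV.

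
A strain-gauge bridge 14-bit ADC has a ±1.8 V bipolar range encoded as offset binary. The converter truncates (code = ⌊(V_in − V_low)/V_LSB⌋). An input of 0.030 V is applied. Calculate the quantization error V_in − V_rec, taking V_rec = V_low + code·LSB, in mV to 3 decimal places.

0.117 mV

LSB = 3.6/2^14 = 219.73 µV.
(V_in − V_low)/LSB = (0.030 − (−1.8))/0.000219727 = 8328.5333 → code 8328 (floor).
Code 8328 maps back to (−1.8) + 8328×0.000219727 V = 0.029882813 V.
Error = 0.030 − 0.029882813 = 0.000117187 V = 0.117 mV.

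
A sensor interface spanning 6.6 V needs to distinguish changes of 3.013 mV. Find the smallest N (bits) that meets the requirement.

12 bits

Number of steps required ≥ 6.6 V / 3.013 mV = 2190.51.
Need 2^N ≥ 2190.51; 2^11 = 2048, 2^12 = 4096.
Minimum N = 12.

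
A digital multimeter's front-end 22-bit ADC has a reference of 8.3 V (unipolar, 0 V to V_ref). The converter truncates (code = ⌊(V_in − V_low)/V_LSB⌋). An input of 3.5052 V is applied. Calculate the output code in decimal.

With 4194304 levels over 8.3 V, one step is 1.98 µV.
(V_in − V_low)/LSB = (3.5052 − 0) / 1.97887e-06 = 1771310.166.
⌊·⌋(1771310.166) = 1771310.

code 1771310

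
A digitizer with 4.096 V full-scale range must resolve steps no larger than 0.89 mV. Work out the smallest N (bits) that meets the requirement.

13 bits

Number of steps required ≥ 4.096 V / 0.89 mV = 4602.25.
Need 2^N ≥ 4602.25; 2^12 = 4096, 2^13 = 8192.
Minimum N = 13.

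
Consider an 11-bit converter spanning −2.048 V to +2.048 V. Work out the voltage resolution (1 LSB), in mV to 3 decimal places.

Full-scale span = 4.096 V.
LSB = 4.096 / 2^11 = 4.096 / 2048 = 0.002 V = 2.000 mV.

2.000 mV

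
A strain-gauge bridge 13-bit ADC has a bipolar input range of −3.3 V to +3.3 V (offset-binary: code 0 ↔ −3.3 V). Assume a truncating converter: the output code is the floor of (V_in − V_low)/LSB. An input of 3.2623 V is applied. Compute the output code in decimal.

LSB = 6.6 V / 8192 = 0.806 mV.
(3.2623 − (−3.3)) / 0.000805664 = 8145.206 LSBs.
So the output code is 8145.

code 8145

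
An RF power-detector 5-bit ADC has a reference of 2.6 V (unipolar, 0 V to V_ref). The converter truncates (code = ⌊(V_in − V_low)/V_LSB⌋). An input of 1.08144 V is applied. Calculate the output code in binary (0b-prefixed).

code 0b1101 (decimal 13)

With 32 levels over 2.6 V, one step is 81.250 mV.
Input sits at 13.310 steps above V_low.
⌊·⌋(13.310) = 13.
In binary (0b-prefixed): 0b1101.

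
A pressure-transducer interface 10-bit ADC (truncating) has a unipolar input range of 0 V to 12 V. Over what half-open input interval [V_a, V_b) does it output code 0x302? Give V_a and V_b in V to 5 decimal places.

[9.02344 V, 9.03516 V)

LSB = 12/2^10 = 11.719 mV.
Code 0x302 = 770 decimal.
V_a = V_low + 770·LSB = 9.02344 V; V_b = V_low + 771·LSB = 9.03516 V.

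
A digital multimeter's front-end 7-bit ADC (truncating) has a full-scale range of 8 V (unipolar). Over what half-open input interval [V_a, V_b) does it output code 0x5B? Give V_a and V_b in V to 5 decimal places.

[5.68750 V, 5.75000 V)

LSB = 8/2^7 = 62.500 mV.
Code 0x5B = 91 decimal.
V_a = V_low + 91·LSB = 5.6875 V; V_b = V_low + 92·LSB = 5.75 V.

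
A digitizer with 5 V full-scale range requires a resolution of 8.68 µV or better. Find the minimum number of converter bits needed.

Number of steps required ≥ 5 V / 8.68 µV = 576036.87.
Need 2^N ≥ 576036.87; 2^19 = 524288, 2^20 = 1048576.
Minimum N = 20.

20 bits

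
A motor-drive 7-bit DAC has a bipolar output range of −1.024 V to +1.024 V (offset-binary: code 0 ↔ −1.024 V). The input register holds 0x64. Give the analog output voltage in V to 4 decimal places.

LSB = 2.048 V / 2^7 = 16.000 mV.
Code 0x64 = 100 decimal.
V_out = (−1.024) + 100 × 0.016 V = 0.576 V.

0.5760 V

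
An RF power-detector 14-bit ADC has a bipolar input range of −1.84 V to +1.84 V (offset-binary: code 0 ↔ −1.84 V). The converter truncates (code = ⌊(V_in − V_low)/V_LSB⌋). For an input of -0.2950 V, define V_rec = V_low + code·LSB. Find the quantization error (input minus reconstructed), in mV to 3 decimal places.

0.137 mV

LSB = 3.68/2^14 = 224.61 µV.
(V_in − V_low)/LSB = (-0.2950 − (−1.84))/0.000224609 = 6878.6087 → code 6878 (floor).
V_rec = (−1.84) + 6878·0.000224609 = -0.29513672 V.
V_in − V_rec = 0.000136719 V = 0.137 mV.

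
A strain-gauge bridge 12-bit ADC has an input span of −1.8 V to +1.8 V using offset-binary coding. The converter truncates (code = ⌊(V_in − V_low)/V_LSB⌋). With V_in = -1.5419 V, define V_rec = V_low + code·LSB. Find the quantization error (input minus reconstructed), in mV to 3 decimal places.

0.580 mV

One LSB is 3.6 V / 4096 = 0.879 mV.
(V_in − V_low)/LSB = (-1.5419 − (−1.8))/0.000878906 = 293.6604 → code 293 (floor).
Reconstructed: -1.5424805 V.
Difference: 0.000580469 V → 0.580 mV.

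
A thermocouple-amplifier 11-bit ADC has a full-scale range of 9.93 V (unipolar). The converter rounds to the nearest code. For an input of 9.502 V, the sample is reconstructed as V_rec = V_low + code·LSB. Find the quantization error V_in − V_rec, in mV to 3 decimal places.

One LSB is 9.93 V / 2048 = 4.849 mV.
(9.502 − 0)/0.00484863 = 1959.7277; round gives code 1960.
V_rec = 0 + 1960·0.00484863 = 9.5033203 V.
Error = 9.502 − 9.5033203 = -0.00132031 V = -1.320 mV.

-1.320 mV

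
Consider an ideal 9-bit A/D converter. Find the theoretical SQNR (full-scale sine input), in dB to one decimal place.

SNR ≈ 6.02·N + 1.76 dB = 6.02·9 + 1.76 = 55.94 dB.

55.9 dB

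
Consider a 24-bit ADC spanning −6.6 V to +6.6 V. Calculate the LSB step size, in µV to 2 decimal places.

Full-scale span = 13.2 V.
LSB = 13.2 / 2^24 = 13.2 / 16777216 = 7.86781e-07 V = 0.79 µV.

0.79 µV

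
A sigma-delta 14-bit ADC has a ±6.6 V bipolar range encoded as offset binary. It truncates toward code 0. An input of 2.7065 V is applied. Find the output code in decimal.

Full-scale span = 13.2 V; LSB = 13.2/2^14 = 0.806 mV.
Input sits at 11551.341 steps above V_low.
⌊·⌋(11551.341) = 11551.

code 11551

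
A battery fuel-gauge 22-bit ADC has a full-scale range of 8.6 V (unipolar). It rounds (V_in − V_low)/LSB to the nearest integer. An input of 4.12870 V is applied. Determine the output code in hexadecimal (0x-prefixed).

code 0x1EB9A7 (decimal 2013607)

Full-scale span = 8.6 V; LSB = 8.6/2^22 = 2.05 µV.
(4.12870 − 0) / 2.0504e-06 = 2013607.317 LSBs.
Round → code 2013607.
In hexadecimal (0x-prefixed): 0x1EB9A7.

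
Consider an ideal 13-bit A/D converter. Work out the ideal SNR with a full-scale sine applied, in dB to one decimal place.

80.0 dB

SNR ≈ 6.02·N + 1.76 dB = 6.02·13 + 1.76 = 80.02 dB.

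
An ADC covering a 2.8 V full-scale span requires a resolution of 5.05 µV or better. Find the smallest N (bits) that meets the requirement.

20 bits

Number of steps required ≥ 2.8 V / 5.05 µV = 554455.45.
Need 2^N ≥ 554455.45; 2^19 = 524288, 2^20 = 1048576.
Minimum N = 20.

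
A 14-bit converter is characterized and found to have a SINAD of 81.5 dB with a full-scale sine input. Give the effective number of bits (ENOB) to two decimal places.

13.25 bits

ENOB = (SINAD − 1.76) / 6.02 = (81.5 − 1.76)/6.02 = 13.246.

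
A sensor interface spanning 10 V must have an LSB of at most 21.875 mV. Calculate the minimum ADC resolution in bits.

9 bits

Number of steps required ≥ 10 V / 21.875 mV = 457.14.
Need 2^N ≥ 457.14; 2^8 = 256, 2^9 = 512.
Minimum N = 9.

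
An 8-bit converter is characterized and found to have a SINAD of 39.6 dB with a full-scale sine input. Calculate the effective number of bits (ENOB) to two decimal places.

6.29 bits

ENOB = (SINAD − 1.76) / 6.02 = (39.6 − 1.76)/6.02 = 6.286.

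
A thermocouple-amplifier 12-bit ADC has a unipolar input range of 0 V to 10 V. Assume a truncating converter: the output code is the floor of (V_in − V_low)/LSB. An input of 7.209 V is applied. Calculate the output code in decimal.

Full-scale span = 10 V; LSB = 10/2^12 = 2.441 mV.
(7.209 − 0) / 0.00244141 = 2952.806 LSBs.
Floor → code 2952.

code 2952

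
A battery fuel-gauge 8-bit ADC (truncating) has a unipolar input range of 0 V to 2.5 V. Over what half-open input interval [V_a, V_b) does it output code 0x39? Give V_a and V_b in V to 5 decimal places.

LSB = 2.5/2^8 = 9.766 mV.
Code 0x39 = 57 decimal.
V_a = V_low + 57·LSB = 0.556641 V; V_b = V_low + 58·LSB = 0.566406 V.

[0.55664 V, 0.56641 V)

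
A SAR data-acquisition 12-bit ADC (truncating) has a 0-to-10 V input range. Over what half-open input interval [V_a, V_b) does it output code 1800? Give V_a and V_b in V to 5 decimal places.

[4.39453 V, 4.39697 V)

LSB = 10/2^12 = 2.441 mV.
V_a = V_low + 1800·LSB = 4.39453 V; V_b = V_low + 1801·LSB = 4.39697 V.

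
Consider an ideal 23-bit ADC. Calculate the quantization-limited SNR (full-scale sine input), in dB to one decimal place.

140.2 dB

SNR ≈ 6.02·N + 1.76 dB = 6.02·23 + 1.76 = 140.22 dB.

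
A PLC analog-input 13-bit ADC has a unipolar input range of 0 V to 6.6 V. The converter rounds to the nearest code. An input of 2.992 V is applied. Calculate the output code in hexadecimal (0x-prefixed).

With 8192 levels over 6.6 V, one step is 0.806 mV.
(V_in − V_low)/LSB = (2.992 − 0) / 0.000805664 = 3713.707.
So the output code is 3714.
In hexadecimal (0x-prefixed): 0xE82.

code 0xE82 (decimal 3714)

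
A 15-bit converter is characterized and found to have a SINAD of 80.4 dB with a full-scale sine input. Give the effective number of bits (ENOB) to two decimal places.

ENOB = (SINAD − 1.76) / 6.02 = (80.4 − 1.76)/6.02 = 13.063.

13.06 bits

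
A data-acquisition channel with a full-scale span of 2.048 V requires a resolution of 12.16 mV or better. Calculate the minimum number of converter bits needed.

Number of steps required ≥ 2.048 V / 12.16 mV = 168.42.
Need 2^N ≥ 168.42; 2^7 = 128, 2^8 = 256.
Minimum N = 8.

8 bits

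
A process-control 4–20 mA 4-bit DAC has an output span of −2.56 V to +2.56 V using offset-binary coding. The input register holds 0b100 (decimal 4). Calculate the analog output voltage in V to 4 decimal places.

-1.2800 V

LSB = 5.12 V / 2^4 = 320.000 mV.
Code 0b100 = 4 decimal.
V_out = (−2.56) + 4 × 0.32 V = -1.28 V.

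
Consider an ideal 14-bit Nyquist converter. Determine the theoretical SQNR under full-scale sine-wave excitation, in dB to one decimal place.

SNR ≈ 6.02·N + 1.76 dB = 6.02·14 + 1.76 = 86.04 dB.

86.0 dB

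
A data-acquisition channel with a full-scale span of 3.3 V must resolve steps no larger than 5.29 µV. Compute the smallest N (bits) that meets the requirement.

20 bits

Number of steps required ≥ 3.3 V / 5.29 µV = 623818.53.
Need 2^N ≥ 623818.53; 2^19 = 524288, 2^20 = 1048576.
Minimum N = 20.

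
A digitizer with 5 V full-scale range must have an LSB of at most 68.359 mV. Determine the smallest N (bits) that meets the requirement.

7 bits

Number of steps required ≥ 5 V / 68.359 mV = 73.14.
Need 2^N ≥ 73.14; 2^6 = 64, 2^7 = 128.
Minimum N = 7.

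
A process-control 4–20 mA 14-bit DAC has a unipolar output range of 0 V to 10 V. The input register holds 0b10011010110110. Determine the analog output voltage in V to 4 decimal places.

LSB = 10 V / 2^14 = 0.610 mV.
Code 0b10011010110110 = 9910 decimal.
V_out = 0 + 9910 × 0.000610352 V = 6.04858 V.

6.0486 V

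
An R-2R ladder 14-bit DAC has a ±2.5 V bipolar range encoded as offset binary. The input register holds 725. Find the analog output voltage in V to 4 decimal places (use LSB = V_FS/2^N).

-2.2787 V

LSB = 5 V / 2^14 = 305.18 µV.
V_out = (−2.5) + 725 × 0.000305176 V = -2.27875 V.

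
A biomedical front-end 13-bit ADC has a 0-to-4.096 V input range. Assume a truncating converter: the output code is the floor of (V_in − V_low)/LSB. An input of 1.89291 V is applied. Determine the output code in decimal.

LSB = 4.096 V / 8192 = 0.500 mV.
Input sits at 3785.820 steps above V_low.
⌊·⌋(3785.820) = 3785.

code 3785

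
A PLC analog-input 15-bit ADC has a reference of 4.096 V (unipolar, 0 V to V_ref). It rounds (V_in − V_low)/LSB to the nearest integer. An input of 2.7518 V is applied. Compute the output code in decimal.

code 22014

With 32768 levels over 4.096 V, one step is 125.00 µV.
(V_in − V_low)/LSB = (2.7518 − 0) / 0.000125 = 22014.400.
Round → code 22014.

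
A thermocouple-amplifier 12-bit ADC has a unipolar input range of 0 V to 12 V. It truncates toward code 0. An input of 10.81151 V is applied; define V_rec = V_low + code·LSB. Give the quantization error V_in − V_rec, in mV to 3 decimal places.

0.963 mV

One LSB is 12 V / 4096 = 2.930 mV.
Scaled input = 3690.3287 LSBs, so code = 3690.
Code 3690 maps back to 0 + 3690×0.00292969 V = 10.810547 V.
Error = 10.81151 − 10.810547 = 0.000963125 V = 0.963 mV.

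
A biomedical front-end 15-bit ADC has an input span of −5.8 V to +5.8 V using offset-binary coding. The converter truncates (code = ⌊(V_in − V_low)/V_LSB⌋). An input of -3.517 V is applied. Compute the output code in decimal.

Full-scale span = 11.6 V; LSB = 11.6/2^15 = 354.00 µV.
(-3.517 − (−5.8)) / 0.000354004 = 6449.081 LSBs.
⌊·⌋(6449.081) = 6449.

code 6449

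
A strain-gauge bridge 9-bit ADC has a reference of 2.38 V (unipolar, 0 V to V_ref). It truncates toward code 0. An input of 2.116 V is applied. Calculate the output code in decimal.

Full-scale span = 2.38 V; LSB = 2.38/2^9 = 4.648 mV.
(V_in − V_low)/LSB = (2.116 − 0) / 0.00464844 = 455.207.
So the output code is 455.

code 455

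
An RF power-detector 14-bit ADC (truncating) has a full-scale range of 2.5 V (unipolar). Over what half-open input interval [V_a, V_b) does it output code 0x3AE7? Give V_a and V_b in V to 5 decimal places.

[2.30087 V, 2.30103 V)

LSB = 2.5/2^14 = 152.59 µV.
Code 0x3AE7 = 15079 decimal.
V_a = V_low + 15079·LSB = 2.30087 V; V_b = V_low + 15080·LSB = 2.30103 V.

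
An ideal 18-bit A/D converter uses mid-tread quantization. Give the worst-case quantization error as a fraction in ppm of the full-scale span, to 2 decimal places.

Rounding → worst-case error = ½ LSB = V_FS/2^19, so 1e+06/524288 = 1.90735 ppm of full scale.

1.91 ppm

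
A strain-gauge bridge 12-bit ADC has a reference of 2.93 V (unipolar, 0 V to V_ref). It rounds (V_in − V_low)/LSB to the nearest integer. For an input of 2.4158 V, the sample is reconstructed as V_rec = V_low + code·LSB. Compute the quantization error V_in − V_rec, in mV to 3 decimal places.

0.124 mV

One LSB is 2.93 V / 4096 = 0.715 mV.
(V_in − V_low)/LSB = (2.4158 − 0)/0.000715332 = 3377.1730 → code 3377 (round).
Code 3377 maps back to 0 + 3377×0.000715332 V = 2.4156763 V.
V_in − V_rec = 0.00012373 V = 0.124 mV.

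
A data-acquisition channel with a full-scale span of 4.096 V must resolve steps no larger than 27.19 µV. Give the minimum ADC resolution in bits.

18 bits

Number of steps required ≥ 4.096 V / 27.19 µV = 150643.62.
Need 2^N ≥ 150643.62; 2^17 = 131072, 2^18 = 262144.
Minimum N = 18.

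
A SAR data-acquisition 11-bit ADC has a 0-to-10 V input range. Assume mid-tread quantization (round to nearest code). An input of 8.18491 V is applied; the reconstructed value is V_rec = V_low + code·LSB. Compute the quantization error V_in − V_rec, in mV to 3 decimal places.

1.316 mV

LSB = 10/2^11 = 4.883 mV.
(V_in − V_low)/LSB = (8.18491 − 0)/0.00488281 = 1676.2696 → code 1676 (round).
Code 1676 maps back to 0 + 1676×0.00488281 V = 8.1835938 V.
V_in − V_rec = 0.00131625 V = 1.316 mV.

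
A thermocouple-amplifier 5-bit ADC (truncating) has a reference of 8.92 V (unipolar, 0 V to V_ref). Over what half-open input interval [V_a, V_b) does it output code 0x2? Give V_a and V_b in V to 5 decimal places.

[0.55750 V, 0.83625 V)

LSB = 8.92/2^5 = 278.750 mV.
Code 0x2 = 2 decimal.
V_a = V_low + 2·LSB = 0.5575 V; V_b = V_low + 3·LSB = 0.83625 V.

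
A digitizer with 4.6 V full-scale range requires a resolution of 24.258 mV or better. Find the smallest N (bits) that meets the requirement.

Number of steps required ≥ 4.6 V / 24.258 mV = 189.63.
Need 2^N ≥ 189.63; 2^7 = 128, 2^8 = 256.
Minimum N = 8.

8 bits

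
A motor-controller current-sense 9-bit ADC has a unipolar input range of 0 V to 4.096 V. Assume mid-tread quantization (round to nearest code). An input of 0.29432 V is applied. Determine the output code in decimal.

code 37

Full-scale span = 4.096 V; LSB = 4.096/2^9 = 8.000 mV.
(V_in − V_low)/LSB = (0.29432 − 0) / 0.008 = 36.790.
So the output code is 37.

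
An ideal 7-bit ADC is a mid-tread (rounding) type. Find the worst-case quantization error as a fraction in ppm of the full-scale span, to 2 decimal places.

Rounding → worst-case error = ½ LSB = V_FS/2^8, so 1e+06/256 = 3906.25 ppm of full scale.

3906.25 ppm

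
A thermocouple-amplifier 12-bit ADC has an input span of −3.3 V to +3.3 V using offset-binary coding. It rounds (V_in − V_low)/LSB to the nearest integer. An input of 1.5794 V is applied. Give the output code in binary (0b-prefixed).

code 0b101111010100 (decimal 3028)

With 4096 levels over 6.6 V, one step is 1.611 mV.
(V_in − V_low)/LSB = (1.5794 − (−3.3)) / 0.00161133 = 3028.185.
Round → code 3028.
In binary (0b-prefixed): 0b101111010100.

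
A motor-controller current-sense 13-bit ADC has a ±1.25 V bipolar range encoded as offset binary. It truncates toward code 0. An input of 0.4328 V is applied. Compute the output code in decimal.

code 5514

Full-scale span = 2.5 V; LSB = 2.5/2^13 = 305.18 µV.
Input sits at 5514.199 steps above V_low.
Floor → code 5514.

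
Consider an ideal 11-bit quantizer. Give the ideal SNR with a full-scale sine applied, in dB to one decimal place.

SNR ≈ 6.02·N + 1.76 dB = 6.02·11 + 1.76 = 67.98 dB.

68.0 dB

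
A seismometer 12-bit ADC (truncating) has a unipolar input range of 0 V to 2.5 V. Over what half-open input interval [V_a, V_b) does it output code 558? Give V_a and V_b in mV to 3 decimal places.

[340.576 mV, 341.187 mV)

LSB = 2.5/2^12 = 0.610 mV.
V_a = V_low + 558·LSB = 0.340576 V; V_b = V_low + 559·LSB = 0.341187 V.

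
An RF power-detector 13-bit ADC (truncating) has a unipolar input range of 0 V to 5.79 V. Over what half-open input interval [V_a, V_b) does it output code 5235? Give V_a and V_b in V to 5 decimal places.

[3.70003 V, 3.70074 V)

LSB = 5.79/2^13 = 0.707 mV.
V_a = V_low + 5235·LSB = 3.70003 V; V_b = V_low + 5236·LSB = 3.70074 V.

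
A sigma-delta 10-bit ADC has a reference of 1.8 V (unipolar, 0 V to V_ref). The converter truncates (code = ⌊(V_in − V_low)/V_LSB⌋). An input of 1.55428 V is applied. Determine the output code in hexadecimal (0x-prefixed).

code 0x374 (decimal 884)

Full-scale span = 1.8 V; LSB = 1.8/2^10 = 1.758 mV.
(1.55428 − 0) / 0.00175781 = 884.213 LSBs.
⌊·⌋(884.213) = 884.
In hexadecimal (0x-prefixed): 0x374.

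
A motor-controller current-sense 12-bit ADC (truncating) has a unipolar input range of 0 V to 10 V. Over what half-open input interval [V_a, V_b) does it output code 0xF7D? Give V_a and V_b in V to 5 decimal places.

[9.68018 V, 9.68262 V)

LSB = 10/2^12 = 2.441 mV.
Code 0xF7D = 3965 decimal.
V_a = V_low + 3965·LSB = 9.68018 V; V_b = V_low + 3966·LSB = 9.68262 V.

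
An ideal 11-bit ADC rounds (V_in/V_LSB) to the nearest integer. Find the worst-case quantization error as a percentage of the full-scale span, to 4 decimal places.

Rounding → worst-case error = ½ LSB = V_FS/2^12, so 100/4096 = 0.0244141 % of full scale.

0.0244 %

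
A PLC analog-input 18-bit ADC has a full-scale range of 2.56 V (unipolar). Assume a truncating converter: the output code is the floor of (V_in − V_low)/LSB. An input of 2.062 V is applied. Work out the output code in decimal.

Full-scale span = 2.56 V; LSB = 2.56/2^18 = 9.77 µV.
Input sits at 211148.800 steps above V_low.
So the output code is 211148.

code 211148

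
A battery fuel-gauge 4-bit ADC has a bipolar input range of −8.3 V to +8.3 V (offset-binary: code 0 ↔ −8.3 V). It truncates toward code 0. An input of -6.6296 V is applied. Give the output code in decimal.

code 1

With 16 levels over 16.6 V, one step is 1.0375 V.
(V_in − V_low)/LSB = (-6.6296 − (−8.3)) / 1.0375 = 1.610.
So the output code is 1.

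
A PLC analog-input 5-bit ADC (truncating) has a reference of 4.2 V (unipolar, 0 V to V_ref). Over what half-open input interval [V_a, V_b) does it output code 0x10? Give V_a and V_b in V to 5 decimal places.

[2.10000 V, 2.23125 V)

LSB = 4.2/2^5 = 131.250 mV.
Code 0x10 = 16 decimal.
V_a = V_low + 16·LSB = 2.1 V; V_b = V_low + 17·LSB = 2.23125 V.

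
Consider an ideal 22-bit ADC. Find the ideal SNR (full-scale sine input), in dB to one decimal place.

134.2 dB

SNR ≈ 6.02·N + 1.76 dB = 6.02·22 + 1.76 = 134.20 dB.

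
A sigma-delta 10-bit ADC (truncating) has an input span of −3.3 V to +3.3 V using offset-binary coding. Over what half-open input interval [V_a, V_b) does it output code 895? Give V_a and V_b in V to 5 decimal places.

[2.46855 V, 2.47500 V)

LSB = 6.6/2^10 = 6.445 mV.
V_a = V_low + 895·LSB = 2.46855 V; V_b = V_low + 896·LSB = 2.475 V.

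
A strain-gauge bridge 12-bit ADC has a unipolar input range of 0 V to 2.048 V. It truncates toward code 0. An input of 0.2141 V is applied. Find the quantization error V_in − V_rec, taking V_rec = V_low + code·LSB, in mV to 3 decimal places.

0.100 mV

Step size: 2.048 V ÷ 2^12 = 0.500 mV.
(V_in − V_low)/LSB = (0.2141 − 0)/0.0005 = 428.2000 → code 428 (floor).
Reconstructed: 0.214 V.
Difference: 0.0001 V → 0.100 mV.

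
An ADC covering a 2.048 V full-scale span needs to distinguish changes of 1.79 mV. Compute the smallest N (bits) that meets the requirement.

11 bits

Number of steps required ≥ 2.048 V / 1.79 mV = 1144.13.
Need 2^N ≥ 1144.13; 2^10 = 1024, 2^11 = 2048.
Minimum N = 11.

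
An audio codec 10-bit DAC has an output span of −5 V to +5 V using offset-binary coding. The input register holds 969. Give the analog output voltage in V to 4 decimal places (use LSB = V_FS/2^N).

LSB = 10 V / 2^10 = 9.766 mV.
V_out = (−5) + 969 × 0.00976562 V = 4.46289 V.

4.4629 V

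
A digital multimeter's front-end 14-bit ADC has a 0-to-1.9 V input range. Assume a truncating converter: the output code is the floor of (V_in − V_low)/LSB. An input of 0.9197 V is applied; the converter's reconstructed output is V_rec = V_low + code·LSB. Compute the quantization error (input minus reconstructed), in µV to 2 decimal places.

83.30 µV

One LSB is 1.9 V / 16384 = 115.97 µV.
Scaled input = 7930.7183 LSBs, so code = 7930.
V_rec = 0 + 7930·0.000115967 = 0.9196167 V.
Difference: 8.33008e-05 V → 83.30 µV.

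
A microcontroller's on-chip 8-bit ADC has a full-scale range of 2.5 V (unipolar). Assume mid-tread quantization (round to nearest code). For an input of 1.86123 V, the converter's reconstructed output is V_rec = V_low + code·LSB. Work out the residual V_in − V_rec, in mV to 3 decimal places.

-4.004 mV

Step size: 2.5 V ÷ 2^8 = 9.766 mV.
(1.86123 − 0)/0.00976562 = 190.5900; round gives code 191.
V_rec = 0 + 191·0.00976562 = 1.8652344 V.
V_in − V_rec = -0.00400438 V = -4.004 mV.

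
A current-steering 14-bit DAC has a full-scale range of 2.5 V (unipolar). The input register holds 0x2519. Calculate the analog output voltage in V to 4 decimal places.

1.4491 V

LSB = 2.5 V / 2^14 = 152.59 µV.
Code 0x2519 = 9497 decimal.
V_out = 0 + 9497 × 0.000152588 V = 1.44913 V.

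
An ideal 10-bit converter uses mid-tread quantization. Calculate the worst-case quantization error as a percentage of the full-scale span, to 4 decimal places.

Rounding → worst-case error = ½ LSB = V_FS/2^11, so 100/2048 = 0.0488281 % of full scale.

0.0488 %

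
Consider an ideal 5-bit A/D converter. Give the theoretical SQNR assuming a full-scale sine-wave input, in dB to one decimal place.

31.9 dB

SNR ≈ 6.02·N + 1.76 dB = 6.02·5 + 1.76 = 31.86 dB.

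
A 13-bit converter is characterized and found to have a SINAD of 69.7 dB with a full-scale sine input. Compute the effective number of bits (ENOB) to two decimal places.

11.29 bits

ENOB = (SINAD − 1.76) / 6.02 = (69.7 − 1.76)/6.02 = 11.286.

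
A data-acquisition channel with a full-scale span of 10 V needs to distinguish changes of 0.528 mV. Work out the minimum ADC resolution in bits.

15 bits

Number of steps required ≥ 10 V / 0.528 mV = 18939.39.
Need 2^N ≥ 18939.39; 2^14 = 16384, 2^15 = 32768.
Minimum N = 15.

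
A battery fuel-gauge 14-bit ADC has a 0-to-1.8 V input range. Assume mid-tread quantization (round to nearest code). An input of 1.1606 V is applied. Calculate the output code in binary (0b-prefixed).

code 0b10100101000100 (decimal 10564)

Full-scale span = 1.8 V; LSB = 1.8/2^14 = 109.86 µV.
(1.1606 − 0) / 0.000109863 = 10564.039 LSBs.
So the output code is 10564.
In binary (0b-prefixed): 0b10100101000100.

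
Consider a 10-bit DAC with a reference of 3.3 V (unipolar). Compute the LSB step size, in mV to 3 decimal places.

3.223 mV

Full-scale span = 3.3 V.
LSB = 3.3 / 2^10 = 3.3 / 1024 = 0.00322266 V = 3.223 mV.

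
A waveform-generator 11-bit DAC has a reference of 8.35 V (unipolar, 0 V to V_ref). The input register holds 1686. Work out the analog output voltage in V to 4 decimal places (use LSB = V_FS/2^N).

LSB = 8.35 V / 2^11 = 4.077 mV.
V_out = 0 + 1686 × 0.00407715 V = 6.87407 V.

6.8741 V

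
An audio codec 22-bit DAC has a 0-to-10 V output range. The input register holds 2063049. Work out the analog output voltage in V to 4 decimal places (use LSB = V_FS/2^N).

4.9187 V

LSB = 10 V / 2^22 = 2.38 µV.
V_out = 0 + 2063049 × 2.38419e-06 V = 4.91869 V.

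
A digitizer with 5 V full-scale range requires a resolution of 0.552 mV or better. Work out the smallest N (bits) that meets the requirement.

14 bits

Number of steps required ≥ 5 V / 0.552 mV = 9057.97.
Need 2^N ≥ 9057.97; 2^13 = 8192, 2^14 = 16384.
Minimum N = 14.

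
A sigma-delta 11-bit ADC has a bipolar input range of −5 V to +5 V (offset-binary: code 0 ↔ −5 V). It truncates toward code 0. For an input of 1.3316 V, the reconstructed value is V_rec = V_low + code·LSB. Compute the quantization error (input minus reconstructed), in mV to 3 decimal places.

3.475 mV

Step size: 10 V ÷ 2^11 = 4.883 mV.
(1.3316 − (−5))/0.00488281 = 1296.7117; ⌊·⌋ gives code 1296.
V_rec = (−5) + 1296·0.00488281 = 1.328125 V.
Error = 1.3316 − 1.328125 = 0.003475 V = 3.475 mV.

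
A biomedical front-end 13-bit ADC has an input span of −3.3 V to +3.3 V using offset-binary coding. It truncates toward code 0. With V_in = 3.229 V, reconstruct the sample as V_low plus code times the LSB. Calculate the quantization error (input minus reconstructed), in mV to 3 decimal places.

0.704 mV

LSB = 6.6/2^13 = 0.806 mV.
(3.229 − (−3.3))/0.000805664 = 8103.8739; ⌊·⌋ gives code 8103.
Code 8103 maps back to (−3.3) + 8103×0.000805664 V = 3.2282959 V.
Difference: 0.000704102 V → 0.704 mV.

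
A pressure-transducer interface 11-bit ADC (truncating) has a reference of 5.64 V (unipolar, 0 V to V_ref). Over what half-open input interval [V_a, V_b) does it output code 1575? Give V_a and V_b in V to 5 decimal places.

[4.33740 V, 4.34016 V)

LSB = 5.64/2^11 = 2.754 mV.
V_a = V_low + 1575·LSB = 4.3374 V; V_b = V_low + 1576·LSB = 4.34016 V.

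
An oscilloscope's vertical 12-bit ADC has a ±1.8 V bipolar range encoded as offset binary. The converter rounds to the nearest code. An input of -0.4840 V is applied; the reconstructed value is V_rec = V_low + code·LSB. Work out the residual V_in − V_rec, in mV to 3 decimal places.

0.277 mV

LSB = 3.6/2^12 = 0.879 mV.
Scaled input = 1497.3156 LSBs, so code = 1497.
Code 1497 maps back to (−1.8) + 1497×0.000878906 V = -0.48427734 V.
V_in − V_rec = 0.000277344 V = 0.277 mV.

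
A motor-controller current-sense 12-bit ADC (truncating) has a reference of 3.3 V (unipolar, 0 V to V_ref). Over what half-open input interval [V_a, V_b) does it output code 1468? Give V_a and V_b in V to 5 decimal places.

LSB = 3.3/2^12 = 0.806 mV.
V_a = V_low + 1468·LSB = 1.18271 V; V_b = V_low + 1469·LSB = 1.18352 V.

[1.18271 V, 1.18352 V)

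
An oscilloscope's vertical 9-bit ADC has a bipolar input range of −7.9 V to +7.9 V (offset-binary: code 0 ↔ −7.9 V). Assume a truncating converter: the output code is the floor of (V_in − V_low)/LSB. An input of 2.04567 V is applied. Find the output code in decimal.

code 322

Full-scale span = 15.8 V; LSB = 15.8/2^9 = 30.859 mV.
(V_in − V_low)/LSB = (2.04567 − (−7.9)) / 0.0308594 = 322.290.
Floor → code 322.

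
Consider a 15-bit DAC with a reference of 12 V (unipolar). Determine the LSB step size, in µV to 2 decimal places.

366.21 µV

Full-scale span = 12 V.
LSB = 12 / 2^15 = 12 / 32768 = 0.000366211 V = 366.21 µV.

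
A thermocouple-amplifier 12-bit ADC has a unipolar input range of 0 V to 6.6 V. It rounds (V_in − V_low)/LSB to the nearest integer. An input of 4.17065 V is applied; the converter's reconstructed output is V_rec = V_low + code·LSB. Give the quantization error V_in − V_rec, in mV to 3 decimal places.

0.533 mV

LSB = 6.6/2^12 = 1.611 mV.
(V_in − V_low)/LSB = (4.17065 − 0)/0.00161133 = 2588.3307 → code 2588 (round).
Code 2588 maps back to 0 + 2588×0.00161133 V = 4.1701172 V.
Error = 4.17065 − 4.1701172 = 0.000532812 V = 0.533 mV.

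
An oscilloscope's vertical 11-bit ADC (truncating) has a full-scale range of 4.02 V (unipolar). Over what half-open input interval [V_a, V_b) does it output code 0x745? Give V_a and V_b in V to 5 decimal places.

LSB = 4.02/2^11 = 1.963 mV.
Code 0x745 = 1861 decimal.
V_a = V_low + 1861·LSB = 3.65294 V; V_b = V_low + 1862·LSB = 3.6549 V.

[3.65294 V, 3.65490 V)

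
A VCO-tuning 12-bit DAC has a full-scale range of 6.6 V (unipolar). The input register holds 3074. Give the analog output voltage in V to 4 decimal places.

LSB = 6.6 V / 2^12 = 1.611 mV.
V_out = 0 + 3074 × 0.00161133 V = 4.95322 V.

4.9532 V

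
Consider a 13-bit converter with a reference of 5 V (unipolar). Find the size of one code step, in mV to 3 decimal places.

0.610 mV

Full-scale span = 5 V.
LSB = 5 / 2^13 = 5 / 8192 = 0.000610352 V = 0.610 mV.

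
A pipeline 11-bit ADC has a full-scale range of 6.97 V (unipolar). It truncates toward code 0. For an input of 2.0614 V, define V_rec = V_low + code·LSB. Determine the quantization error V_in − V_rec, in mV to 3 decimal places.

2.391 mV

Step size: 6.97 V ÷ 2^11 = 3.403 mV.
(2.0614 − 0)/0.00340332 = 605.7026; ⌊·⌋ gives code 605.
Code 605 maps back to 0 + 605×0.00340332 V = 2.0590088 V.
V_in − V_rec = 0.00239121 V = 2.391 mV.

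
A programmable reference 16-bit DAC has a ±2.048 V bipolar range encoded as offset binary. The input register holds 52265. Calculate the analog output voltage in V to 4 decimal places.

LSB = 4.096 V / 2^16 = 62.50 µV.
V_out = (−2.048) + 52265 × 6.25e-05 V = 1.21856 V.

1.2186 V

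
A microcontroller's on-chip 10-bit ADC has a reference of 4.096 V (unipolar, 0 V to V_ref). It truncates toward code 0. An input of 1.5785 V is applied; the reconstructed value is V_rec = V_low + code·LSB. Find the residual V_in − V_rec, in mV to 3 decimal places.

2.500 mV

Step size: 4.096 V ÷ 2^10 = 4.000 mV.
(1.5785 − 0)/0.004 = 394.6250; ⌊·⌋ gives code 394.
Code 394 maps back to 0 + 394×0.004 V = 1.576 V.
Difference: 0.0025 V → 2.500 mV.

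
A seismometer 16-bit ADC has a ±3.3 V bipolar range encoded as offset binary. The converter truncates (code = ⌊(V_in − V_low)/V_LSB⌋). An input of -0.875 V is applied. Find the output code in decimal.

code 24079

With 65536 levels over 6.6 V, one step is 100.71 µV.
(-0.875 − (−3.3)) / 0.000100708 = 24079.515 LSBs.
So the output code is 24079.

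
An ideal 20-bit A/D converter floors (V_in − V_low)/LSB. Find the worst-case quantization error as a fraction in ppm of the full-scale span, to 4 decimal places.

0.9537 ppm

Truncating → worst-case error = 1 LSB = V_FS/2^20, so 1e+06/1048576 = 0.953674 ppm of full scale.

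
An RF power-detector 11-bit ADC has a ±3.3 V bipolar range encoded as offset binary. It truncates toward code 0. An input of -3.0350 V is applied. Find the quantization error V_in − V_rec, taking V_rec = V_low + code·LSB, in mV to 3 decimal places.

One LSB is 6.6 V / 2048 = 3.223 mV.
(V_in − V_low)/LSB = (-3.0350 − (−3.3))/0.00322266 = 82.2303 → code 82 (floor).
Code 82 maps back to (−3.3) + 82×0.00322266 V = -3.0357422 V.
Difference: 0.000742188 V → 0.742 mV.

0.742 mV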